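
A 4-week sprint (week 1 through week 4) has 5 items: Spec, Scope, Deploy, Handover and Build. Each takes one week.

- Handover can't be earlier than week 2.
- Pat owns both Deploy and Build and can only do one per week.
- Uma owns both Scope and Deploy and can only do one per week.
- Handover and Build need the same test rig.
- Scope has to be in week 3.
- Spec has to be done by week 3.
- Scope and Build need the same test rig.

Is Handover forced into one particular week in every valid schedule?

No

Handover can be week 2 (e.g. Scope=week 3, Deploy=week 1, Build=week 4, Spec=week 1, Handover=week 2) or week 3 (e.g. Deploy in week 1, Handover in week 3, Spec in week 1, Build in week 2, Scope in week 3).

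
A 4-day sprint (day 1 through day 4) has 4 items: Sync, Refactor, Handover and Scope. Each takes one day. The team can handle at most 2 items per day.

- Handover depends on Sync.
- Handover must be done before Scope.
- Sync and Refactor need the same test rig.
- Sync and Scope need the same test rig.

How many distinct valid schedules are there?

Splitting on Sync: it can be day 1 (9), day 2 (3). Listing each branch's schedules as (Refactor, Handover, Scope) by day number:
Sync=day 1: (2,2,3) (2,2,4) (2,3,4) (3,2,3) (3,2,4) (3,3,4) (4,2,3) (4,2,4) (4,3,4) — 9.
Sync=day 2: (1,3,4) (3,3,4) (4,3,4) — 3.
Summing: 9 + 3 = 12.

12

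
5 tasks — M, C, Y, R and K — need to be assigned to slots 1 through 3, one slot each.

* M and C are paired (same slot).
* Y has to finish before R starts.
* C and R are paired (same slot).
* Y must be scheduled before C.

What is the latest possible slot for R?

Precedence pushes R to at least 2.
R at 3 is achievable: R -> 3, K -> 1, Y -> 1, C -> 3, M -> 3.

3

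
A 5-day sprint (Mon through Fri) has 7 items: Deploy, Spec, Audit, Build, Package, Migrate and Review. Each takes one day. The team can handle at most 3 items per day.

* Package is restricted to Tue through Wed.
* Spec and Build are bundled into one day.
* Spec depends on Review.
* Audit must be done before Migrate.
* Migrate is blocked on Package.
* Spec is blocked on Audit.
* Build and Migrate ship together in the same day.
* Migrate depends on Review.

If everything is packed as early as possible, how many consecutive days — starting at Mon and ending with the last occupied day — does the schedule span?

The precedence chain requires at least 2 distinct days.
With at most 3 per day and 7 work items, at least 3 days are needed.
Propagating the time windows through the other constraints, Spec can't land before Wed — that is day 3 counting from Mon — so the schedule must run through at least 3 days.
3 works (last occupied day: Wed): for example Audit in Mon; Build in Wed; Deploy in Mon; Review in Mon; Spec in Wed; Package in Tue; Migrate in Wed.

3 days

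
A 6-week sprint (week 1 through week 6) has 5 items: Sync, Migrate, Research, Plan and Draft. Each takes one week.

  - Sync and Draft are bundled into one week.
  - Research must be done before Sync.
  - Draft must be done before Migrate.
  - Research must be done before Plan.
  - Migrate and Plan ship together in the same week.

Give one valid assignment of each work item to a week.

Sync in week 2, Plan in week 3, Draft in week 2, Migrate in week 3, Research in week 1

Checking: Research(week 1) before Sync(week 2); Draft(week 2) before Migrate(week 3); Research(week 1) before Plan(week 3); Sync = Draft = week 2; Migrate = Plan = week 3.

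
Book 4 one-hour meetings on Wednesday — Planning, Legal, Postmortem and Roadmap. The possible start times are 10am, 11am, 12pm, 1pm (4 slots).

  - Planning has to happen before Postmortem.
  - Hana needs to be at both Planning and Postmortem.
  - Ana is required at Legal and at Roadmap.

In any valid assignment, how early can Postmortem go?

Precedence pushes Postmortem to at least 11am.
Postmortem at 11am is achievable: Planning in 10am; Roadmap in 11am; Postmortem in 11am; Legal in 10am.

11am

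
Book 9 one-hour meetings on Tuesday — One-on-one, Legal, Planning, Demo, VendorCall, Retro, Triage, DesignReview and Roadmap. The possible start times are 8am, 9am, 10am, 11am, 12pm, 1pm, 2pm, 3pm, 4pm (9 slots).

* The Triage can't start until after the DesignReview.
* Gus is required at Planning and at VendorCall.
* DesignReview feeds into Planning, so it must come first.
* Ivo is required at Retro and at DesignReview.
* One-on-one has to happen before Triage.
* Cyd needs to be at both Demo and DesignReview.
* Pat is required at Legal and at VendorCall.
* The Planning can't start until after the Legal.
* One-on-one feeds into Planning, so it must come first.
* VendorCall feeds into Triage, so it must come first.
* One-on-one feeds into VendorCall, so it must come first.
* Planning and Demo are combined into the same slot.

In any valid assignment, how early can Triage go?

Precedence pushes Triage to at least 10am.
Triage at 10am is achievable: Legal in 8am; DesignReview in 8am; Retro in 9am; Demo in 10am; VendorCall in 9am; Triage in 10am; Planning in 10am; Roadmap in 8am; One-on-one in 8am.

10am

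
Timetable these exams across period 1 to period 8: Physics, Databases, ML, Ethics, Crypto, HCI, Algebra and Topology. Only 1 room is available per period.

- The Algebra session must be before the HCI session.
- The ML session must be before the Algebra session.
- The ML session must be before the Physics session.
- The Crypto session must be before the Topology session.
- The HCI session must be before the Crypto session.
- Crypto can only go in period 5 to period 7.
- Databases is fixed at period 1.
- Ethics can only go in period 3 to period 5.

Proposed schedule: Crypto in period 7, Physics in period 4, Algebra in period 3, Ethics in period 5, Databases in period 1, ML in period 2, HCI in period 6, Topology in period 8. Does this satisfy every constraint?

Valid

The ML session must be before the Algebra session — holds.
The HCI session must be before the Crypto session — holds.
The Crypto session must be before the Topology session — holds.
Ethics can only go in period 3 to period 5 — holds.
The Algebra session must be before the HCI session — holds.
Crypto can only go in period 5 to period 7 — holds.
Only 1 room is available per period — holds.
Databases is fixed at period 1 — holds.
The ML session must be before the Physics session — holds.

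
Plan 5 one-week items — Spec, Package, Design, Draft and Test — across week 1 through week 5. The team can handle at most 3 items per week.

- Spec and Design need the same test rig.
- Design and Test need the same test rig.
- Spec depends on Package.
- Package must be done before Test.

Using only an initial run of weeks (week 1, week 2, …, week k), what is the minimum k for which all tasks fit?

The precedence chain requires at least 2 distinct weeks.
With at most 3 per week and 5 tasks, at least 2 weeks are needed.
2 works (last occupied week: week 2): for example Draft=week 1, Design=week 1, Test=week 2, Package=week 1, Spec=week 2.

2 weeks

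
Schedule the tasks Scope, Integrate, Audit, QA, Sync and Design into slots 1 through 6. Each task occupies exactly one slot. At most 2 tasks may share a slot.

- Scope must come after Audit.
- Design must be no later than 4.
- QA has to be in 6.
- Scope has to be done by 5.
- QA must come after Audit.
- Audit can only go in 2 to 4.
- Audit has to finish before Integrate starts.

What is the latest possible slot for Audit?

4

Audit is available from 2; Audit's own window allows nothing later than 4.
Audit at 4 is achievable: Sync in 1, Audit in 4, Scope in 5, Integrate in 5, Design in 1, QA in 6.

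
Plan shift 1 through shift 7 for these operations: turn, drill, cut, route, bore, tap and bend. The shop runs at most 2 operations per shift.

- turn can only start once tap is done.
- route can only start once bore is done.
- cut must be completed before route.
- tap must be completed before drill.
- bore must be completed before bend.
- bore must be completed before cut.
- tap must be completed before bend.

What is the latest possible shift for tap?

shift 5

Downstream work caps tap at shift 6.
tap at shift 5 is achievable: drill -> shift 7; bore -> shift 1; cut -> shift 2; route -> shift 3; tap -> shift 5; bend -> shift 6; turn -> shift 6.
Nothing later works — the capacity limit rule out every shift after shift 5.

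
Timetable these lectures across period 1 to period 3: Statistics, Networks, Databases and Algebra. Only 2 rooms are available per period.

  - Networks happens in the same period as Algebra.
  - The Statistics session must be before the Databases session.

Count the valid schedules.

Enumerating: Algebra=period 3; Databases=period 2; Networks=period 3; Statistics=period 1 | Databases in period 3; Algebra in period 2; Statistics in period 1; Networks in period 2 | Databases -> period 3, Networks -> period 1, Algebra -> period 1, Statistics -> period 2.

3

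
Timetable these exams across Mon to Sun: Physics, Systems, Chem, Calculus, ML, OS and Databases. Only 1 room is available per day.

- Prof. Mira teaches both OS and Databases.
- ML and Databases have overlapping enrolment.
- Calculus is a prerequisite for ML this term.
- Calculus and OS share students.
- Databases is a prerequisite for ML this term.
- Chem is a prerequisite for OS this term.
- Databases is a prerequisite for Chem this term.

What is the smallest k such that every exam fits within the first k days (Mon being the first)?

7

The precedence chain requires at least 3 distinct days.
With at most 1 per day and 7 exams, at least 7 days are needed.
7 works (last occupied day: Sun): for example Systems in Sun, OS in Fri, Chem in Tue, Databases in Mon, ML in Thu, Physics in Sat, Calculus in Wed.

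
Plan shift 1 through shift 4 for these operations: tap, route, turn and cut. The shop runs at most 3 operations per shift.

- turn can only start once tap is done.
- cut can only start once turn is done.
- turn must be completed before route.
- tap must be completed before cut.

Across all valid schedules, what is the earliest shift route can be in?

shift 3

Precedence pushes route to at least shift 3.
route at shift 3 is achievable: route in shift 3; tap in shift 1; turn in shift 2; cut in shift 3.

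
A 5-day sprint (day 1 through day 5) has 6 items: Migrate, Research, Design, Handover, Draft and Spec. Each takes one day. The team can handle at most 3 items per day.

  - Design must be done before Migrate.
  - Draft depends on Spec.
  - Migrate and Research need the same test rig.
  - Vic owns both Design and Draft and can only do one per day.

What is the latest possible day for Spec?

Downstream work caps Spec at day 4.
Spec at day 4 is achievable: Design=day 1; Migrate=day 2; Spec=day 4; Research=day 1; Draft=day 5; Handover=day 1.

day 4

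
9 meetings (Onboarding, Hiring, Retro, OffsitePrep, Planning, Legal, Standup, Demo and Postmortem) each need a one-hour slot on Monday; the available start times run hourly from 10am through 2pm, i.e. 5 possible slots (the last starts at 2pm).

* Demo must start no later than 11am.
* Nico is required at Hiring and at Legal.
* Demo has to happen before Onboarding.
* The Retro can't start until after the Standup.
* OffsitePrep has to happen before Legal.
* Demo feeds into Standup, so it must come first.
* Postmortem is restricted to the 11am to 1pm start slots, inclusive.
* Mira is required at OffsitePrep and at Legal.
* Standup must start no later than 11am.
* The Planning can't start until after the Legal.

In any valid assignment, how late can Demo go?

10am

Demo's own window allows nothing later than 11am; downstream work caps Demo at 10am.
Demo at 10am is achievable: Demo in 10am; OffsitePrep in 10am; Retro in 12pm; Legal in 11am; Onboarding in 11am; Hiring in 10am; Postmortem in 11am; Planning in 12pm; Standup in 11am.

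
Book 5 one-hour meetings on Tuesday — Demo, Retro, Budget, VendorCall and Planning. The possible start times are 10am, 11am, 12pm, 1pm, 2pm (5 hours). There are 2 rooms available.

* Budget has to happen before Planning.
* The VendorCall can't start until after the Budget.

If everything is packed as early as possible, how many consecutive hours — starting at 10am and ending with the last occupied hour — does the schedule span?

3

The precedence chain requires at least 2 distinct hours.
With at most 2 per hour and 5 meetings, at least 3 hours are needed.
3 works (last occupied hour: 12pm): for example Planning -> 11am; Retro -> 12pm; VendorCall -> 11am; Demo -> 10am; Budget -> 10am.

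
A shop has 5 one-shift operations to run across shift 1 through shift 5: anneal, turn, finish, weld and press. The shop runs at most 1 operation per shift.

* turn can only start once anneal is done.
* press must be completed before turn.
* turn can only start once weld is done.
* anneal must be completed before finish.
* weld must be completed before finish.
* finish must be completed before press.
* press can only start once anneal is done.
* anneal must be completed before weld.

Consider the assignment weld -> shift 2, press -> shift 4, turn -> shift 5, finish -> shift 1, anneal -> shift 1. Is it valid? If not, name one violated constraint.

finish must be completed before press — holds.
The shop runs at most 1 operation per shift — violated.
weld must be completed before finish — violated.
press must be completed before turn — holds.
anneal must be completed before finish — violated.
turn can only start once anneal is done — holds.
press can only start once anneal is done — holds.
anneal must be completed before weld — holds.
turn can only start once weld is done — holds.

No — it violates: The shop runs at most 1 operation per shift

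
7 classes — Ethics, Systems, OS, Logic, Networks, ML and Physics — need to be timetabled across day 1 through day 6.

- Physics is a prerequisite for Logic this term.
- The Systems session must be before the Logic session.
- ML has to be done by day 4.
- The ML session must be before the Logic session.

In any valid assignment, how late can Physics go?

Downstream work caps Physics at day 5.
Physics at day 5 is achievable: Ethics in day 1; Networks in day 1; OS in day 1; Systems in day 1; Physics in day 5; ML in day 1; Logic in day 6.

day 5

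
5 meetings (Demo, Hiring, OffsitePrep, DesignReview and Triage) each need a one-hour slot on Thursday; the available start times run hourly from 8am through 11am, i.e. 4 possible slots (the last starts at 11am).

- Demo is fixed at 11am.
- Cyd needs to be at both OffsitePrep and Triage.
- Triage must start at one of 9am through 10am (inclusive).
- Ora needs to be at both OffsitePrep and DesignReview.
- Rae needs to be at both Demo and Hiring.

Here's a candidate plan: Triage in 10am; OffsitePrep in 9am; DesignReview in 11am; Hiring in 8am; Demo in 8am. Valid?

Invalid. Demo is fixed at 11am.

Triage must start at one of 9am through 10am (inclusive) — holds.
Rae needs to be at both Demo and Hiring — violated.
Cyd needs to be at both OffsitePrep and Triage — holds.
Ora needs to be at both OffsitePrep and DesignReview — holds.
Demo is fixed at 11am — violated.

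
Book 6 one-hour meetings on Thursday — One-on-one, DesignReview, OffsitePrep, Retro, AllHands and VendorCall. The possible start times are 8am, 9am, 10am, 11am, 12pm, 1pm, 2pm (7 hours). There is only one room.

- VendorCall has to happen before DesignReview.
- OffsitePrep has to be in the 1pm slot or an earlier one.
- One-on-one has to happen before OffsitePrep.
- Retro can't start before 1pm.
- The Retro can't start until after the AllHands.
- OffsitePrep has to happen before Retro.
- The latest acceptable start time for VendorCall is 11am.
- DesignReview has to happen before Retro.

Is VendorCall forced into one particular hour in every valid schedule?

VendorCall can be 8am (e.g. AllHands=12pm; OffsitePrep=10am; DesignReview=11am; VendorCall=8am; One-on-one=9am; Retro=1pm) or 9am (e.g. VendorCall in 9am; OffsitePrep in 10am; DesignReview in 11am; One-on-one in 8am; Retro in 1pm; AllHands in 12pm).

No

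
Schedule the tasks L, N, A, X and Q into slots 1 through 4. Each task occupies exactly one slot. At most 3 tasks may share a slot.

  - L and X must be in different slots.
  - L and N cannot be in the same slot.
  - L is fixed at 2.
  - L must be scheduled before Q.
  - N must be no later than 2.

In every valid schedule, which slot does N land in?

N's window is 1–2.
L is fixed at 2, and N can't share a slot with L.
So N must be 1.

1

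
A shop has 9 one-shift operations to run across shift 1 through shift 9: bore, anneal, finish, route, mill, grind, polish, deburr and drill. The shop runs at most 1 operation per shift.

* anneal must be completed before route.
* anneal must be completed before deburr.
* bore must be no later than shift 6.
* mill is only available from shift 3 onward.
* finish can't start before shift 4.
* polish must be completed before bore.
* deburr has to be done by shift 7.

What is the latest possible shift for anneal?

Downstream work caps anneal at shift 6.
anneal at shift 6 is achievable: drill in shift 9, route in shift 8, deburr in shift 7, finish in shift 4, mill in shift 3, polish in shift 1, grind in shift 5, bore in shift 2, anneal in shift 6.

shift 6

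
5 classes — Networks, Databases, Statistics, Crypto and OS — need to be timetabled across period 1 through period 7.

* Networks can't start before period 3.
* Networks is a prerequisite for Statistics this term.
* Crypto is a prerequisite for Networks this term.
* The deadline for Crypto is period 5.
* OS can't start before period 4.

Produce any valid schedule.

OS in period 4, Statistics in period 4, Networks in period 3, Crypto in period 1, Databases in period 1

Checking: Crypto(period 1) before Networks(period 3); Networks(period 3) before Statistics(period 4); Networks=period 3 in [period 3,period 7]; OS=period 4 in [period 4,period 7]; Crypto=period 1 in [period 1,period 5].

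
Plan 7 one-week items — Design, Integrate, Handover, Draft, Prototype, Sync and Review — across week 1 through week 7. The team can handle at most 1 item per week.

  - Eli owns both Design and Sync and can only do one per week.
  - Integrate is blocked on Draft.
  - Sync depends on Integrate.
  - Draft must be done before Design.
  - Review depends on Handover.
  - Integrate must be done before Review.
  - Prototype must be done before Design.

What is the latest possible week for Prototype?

Downstream work caps Prototype at week 6.
Prototype at week 6 is achievable: Draft=week 1; Handover=week 3; Prototype=week 6; Integrate=week 2; Review=week 4; Sync=week 5; Design=week 7.

week 6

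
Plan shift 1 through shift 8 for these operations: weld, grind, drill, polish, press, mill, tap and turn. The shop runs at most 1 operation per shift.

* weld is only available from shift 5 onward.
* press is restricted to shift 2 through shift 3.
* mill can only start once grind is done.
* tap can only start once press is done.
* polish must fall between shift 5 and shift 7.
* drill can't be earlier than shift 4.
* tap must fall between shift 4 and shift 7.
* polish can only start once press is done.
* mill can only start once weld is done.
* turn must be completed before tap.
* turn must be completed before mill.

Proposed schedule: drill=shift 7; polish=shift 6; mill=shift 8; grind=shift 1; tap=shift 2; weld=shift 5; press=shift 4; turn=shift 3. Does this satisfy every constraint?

polish can only start once press is done — holds.
mill can only start once grind is done — holds.
polish must fall between shift 5 and shift 7 — holds.
press is restricted to shift 2 through shift 3 — violated.
weld is only available from shift 5 onward — holds.
tap can only start once press is done — violated.
drill can't be earlier than shift 4 — holds.
The shop runs at most 1 operation per shift — holds.
tap must fall between shift 4 and shift 7 — violated.
turn must be completed before mill — holds.
mill can only start once weld is done — holds.
turn must be completed before tap — violated.

No — it violates: tap can only start once press is done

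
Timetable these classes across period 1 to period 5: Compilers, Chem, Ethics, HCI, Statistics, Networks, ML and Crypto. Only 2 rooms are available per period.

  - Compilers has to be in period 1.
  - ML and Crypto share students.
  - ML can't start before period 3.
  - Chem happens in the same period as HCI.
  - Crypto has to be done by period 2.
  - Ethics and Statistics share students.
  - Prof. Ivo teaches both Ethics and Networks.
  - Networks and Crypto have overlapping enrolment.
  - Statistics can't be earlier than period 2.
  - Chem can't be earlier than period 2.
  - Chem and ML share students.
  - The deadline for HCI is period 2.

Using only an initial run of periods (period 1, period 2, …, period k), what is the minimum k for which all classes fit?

4 periods

With at most 2 per period and 8 classes, at least 4 periods are needed.
ML can't be placed before period 3, so the schedule must run through at least period 3.
4 works (last occupied period: period 4): for example HCI in period 2; Statistics in period 4; Crypto in period 1; ML in period 3; Networks in period 4; Compilers in period 1; Chem in period 2; Ethics in period 3.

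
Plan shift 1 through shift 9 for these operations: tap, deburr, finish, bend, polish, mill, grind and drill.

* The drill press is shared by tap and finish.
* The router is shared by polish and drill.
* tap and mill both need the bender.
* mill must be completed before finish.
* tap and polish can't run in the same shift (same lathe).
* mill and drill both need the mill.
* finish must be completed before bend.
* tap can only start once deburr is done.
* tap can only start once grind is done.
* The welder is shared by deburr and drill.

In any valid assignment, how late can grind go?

shift 8

Downstream work caps grind at shift 8.
grind at shift 8 is achievable: polish in shift 1, finish in shift 2, tap in shift 9, drill in shift 2, bend in shift 3, mill in shift 1, deburr in shift 1, grind in shift 8.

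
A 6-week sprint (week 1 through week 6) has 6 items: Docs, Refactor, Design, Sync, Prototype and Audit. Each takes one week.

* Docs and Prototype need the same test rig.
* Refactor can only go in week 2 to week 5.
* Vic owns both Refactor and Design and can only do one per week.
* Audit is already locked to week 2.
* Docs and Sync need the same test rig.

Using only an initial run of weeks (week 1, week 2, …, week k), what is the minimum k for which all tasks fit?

2

Refactor can't be placed before week 2, so the schedule must run through at least week 2.
2 works (last occupied week: week 2): for example Refactor=week 2; Audit=week 2; Design=week 1; Docs=week 1; Prototype=week 2; Sync=week 2.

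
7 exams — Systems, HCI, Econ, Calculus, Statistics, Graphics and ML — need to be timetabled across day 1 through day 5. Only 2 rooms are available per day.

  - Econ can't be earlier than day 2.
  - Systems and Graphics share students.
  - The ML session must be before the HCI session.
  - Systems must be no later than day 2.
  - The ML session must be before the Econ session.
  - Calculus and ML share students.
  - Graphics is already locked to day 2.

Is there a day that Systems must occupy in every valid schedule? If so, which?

Systems's window is day 1–day 2.
Graphics is fixed at day 2, and Systems can't share a day with Graphics.
So Systems must be day 1.

day 1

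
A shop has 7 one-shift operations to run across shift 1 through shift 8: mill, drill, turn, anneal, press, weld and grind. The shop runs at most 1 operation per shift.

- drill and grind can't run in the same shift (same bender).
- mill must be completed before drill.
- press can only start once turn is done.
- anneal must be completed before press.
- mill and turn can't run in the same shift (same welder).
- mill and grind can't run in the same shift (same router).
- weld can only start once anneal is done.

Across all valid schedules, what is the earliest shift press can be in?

Precedence pushes press to at least shift 2.
press at shift 3 is achievable: press -> shift 3, anneal -> shift 1, grind -> shift 7, drill -> shift 5, turn -> shift 2, mill -> shift 4, weld -> shift 6.
Nothing earlier works — the conflict and capacity constraints rule out every shift before shift 3.

shift 3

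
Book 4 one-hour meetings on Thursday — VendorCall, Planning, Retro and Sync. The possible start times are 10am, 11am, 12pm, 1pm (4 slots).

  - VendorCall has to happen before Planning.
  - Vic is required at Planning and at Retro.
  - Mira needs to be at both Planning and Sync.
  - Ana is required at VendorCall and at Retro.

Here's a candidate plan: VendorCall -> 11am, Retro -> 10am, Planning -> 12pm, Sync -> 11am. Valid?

Valid

Ana is required at VendorCall and at Retro — holds.
VendorCall has to happen before Planning — holds.
Mira needs to be at both Planning and Sync — holds.
Vic is required at Planning and at Retro — holds.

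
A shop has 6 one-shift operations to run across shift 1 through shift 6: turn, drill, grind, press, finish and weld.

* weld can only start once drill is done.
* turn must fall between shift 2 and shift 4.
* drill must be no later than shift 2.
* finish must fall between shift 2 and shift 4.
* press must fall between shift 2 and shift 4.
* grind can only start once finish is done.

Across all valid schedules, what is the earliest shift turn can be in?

Turn is available from shift 2; turn's own window allows nothing later than shift 4.
turn at shift 2 is achievable: turn in shift 2, grind in shift 3, press in shift 2, weld in shift 2, finish in shift 2, drill in shift 1.

shift 2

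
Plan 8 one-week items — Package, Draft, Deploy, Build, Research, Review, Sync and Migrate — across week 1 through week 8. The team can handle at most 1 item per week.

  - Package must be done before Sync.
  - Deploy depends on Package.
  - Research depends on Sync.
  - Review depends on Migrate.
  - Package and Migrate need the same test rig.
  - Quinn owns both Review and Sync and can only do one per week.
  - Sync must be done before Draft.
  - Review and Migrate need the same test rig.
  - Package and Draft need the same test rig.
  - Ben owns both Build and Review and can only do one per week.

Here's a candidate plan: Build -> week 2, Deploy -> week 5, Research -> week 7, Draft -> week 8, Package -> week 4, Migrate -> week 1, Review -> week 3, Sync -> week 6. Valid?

Valid

Ben owns both Build and Review and can only do one per week — holds.
Research depends on Sync — holds.
The team can handle at most 1 item per week — holds.
Deploy depends on Package — holds.
Sync must be done before Draft — holds.
Quinn owns both Review and Sync and can only do one per week — holds.
Review and Migrate need the same test rig — holds.
Package and Draft need the same test rig — holds.
Review depends on Migrate — holds.
Package and Migrate need the same test rig — holds.
Package must be done before Sync — holds.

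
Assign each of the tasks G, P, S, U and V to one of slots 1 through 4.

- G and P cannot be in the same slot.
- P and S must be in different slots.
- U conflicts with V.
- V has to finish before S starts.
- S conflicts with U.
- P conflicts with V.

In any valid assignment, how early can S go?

Precedence pushes S to at least 2.
S at 2 is achievable: P -> 3, S -> 2, U -> 3, G -> 1, V -> 1.

2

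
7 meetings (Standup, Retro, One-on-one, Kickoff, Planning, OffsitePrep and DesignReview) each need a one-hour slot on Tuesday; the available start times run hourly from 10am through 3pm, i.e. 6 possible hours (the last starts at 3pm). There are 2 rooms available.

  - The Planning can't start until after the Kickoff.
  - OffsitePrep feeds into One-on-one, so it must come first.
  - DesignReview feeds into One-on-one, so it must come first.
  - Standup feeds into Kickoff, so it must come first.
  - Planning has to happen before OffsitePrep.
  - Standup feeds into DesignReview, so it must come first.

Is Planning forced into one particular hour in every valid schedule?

No

Planning can be 12pm (e.g. One-on-one=2pm; Planning=12pm; DesignReview=11am; Retro=10am; Kickoff=11am; OffsitePrep=1pm; Standup=10am) or 1pm (e.g. Standup in 10am, Planning in 1pm, Retro in 10am, OffsitePrep in 2pm, DesignReview in 11am, One-on-one in 3pm, Kickoff in 11am).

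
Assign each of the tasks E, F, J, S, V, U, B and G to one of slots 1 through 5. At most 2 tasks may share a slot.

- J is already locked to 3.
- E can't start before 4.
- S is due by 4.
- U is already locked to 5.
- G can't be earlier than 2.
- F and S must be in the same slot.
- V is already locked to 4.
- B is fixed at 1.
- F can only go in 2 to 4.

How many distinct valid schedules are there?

4

Enumerating: B -> 1, V -> 4, S -> 2, J -> 3, U -> 5, G -> 3, F -> 2, E -> 4 | V in 4; F in 2; J in 3; G in 5; E in 4; S in 2; B in 1; U in 5 | E -> 5; S -> 2; V -> 4; U -> 5; J -> 3; G -> 3; F -> 2; B -> 1 | U in 5; J in 3; F in 2; V in 4; B in 1; E in 5; S in 2; G in 4.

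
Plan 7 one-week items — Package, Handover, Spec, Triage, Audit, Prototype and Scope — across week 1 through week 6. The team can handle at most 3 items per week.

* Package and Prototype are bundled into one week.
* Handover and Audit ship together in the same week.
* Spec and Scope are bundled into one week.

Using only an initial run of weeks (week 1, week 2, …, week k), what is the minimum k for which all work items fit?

3

With at most 3 per week and 7 work items, at least 3 weeks are needed.
3 works (last occupied week: week 3): for example Prototype in week 1, Audit in week 2, Scope in week 3, Package in week 1, Triage in week 1, Handover in week 2, Spec in week 3.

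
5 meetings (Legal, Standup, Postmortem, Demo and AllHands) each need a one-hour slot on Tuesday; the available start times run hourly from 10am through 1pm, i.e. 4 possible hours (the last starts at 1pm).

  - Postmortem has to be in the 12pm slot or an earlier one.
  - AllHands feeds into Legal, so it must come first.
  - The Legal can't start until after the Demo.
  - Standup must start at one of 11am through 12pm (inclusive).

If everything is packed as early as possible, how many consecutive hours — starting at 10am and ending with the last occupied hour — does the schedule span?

The precedence chain requires at least 2 distinct hours.
2 works (last occupied hour: 11am): for example Standup -> 11am; Postmortem -> 10am; Demo -> 10am; Legal -> 11am; AllHands -> 10am.

2 hours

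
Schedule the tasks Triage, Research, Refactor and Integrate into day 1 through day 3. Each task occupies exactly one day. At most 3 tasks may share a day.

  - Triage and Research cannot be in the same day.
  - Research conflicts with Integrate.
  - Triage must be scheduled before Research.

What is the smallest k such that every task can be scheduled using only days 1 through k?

2 days

The precedence chain requires at least 2 distinct days.
With at most 3 per day and 4 tasks, at least 2 days are needed.
2 works (last occupied day: day 2): for example Triage -> day 1; Integrate -> day 1; Refactor -> day 1; Research -> day 2.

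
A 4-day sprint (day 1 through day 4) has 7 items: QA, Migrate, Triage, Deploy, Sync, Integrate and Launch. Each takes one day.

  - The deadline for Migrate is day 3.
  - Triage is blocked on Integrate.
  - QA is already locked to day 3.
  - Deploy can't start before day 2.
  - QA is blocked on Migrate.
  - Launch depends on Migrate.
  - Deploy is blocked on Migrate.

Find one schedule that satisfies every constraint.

QA=day 3; Deploy=day 2; Launch=day 2; Integrate=day 1; Migrate=day 1; Sync=day 1; Triage=day 2

Checking: Integrate(day 1) before Triage(day 2); Migrate(day 1) before Launch(day 2); Migrate(day 1) before Deploy(day 2); Migrate(day 1) before QA(day 3); QA=day 3 in [day 3,day 3]; Migrate=day 1 in [day 1,day 3]; Deploy=day 2 in [day 2,day 4].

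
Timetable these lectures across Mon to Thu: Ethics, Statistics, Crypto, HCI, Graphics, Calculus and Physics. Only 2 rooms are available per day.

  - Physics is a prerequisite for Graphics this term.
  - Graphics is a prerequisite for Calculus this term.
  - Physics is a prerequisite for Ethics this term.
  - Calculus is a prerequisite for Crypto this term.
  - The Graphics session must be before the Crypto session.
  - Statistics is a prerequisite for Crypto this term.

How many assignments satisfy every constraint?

Splitting on Ethics: it can be Tue (4), Wed (4), Thu (6). Listing each branch's schedules as (Statistics, Crypto, HCI, Graphics, Calculus, Physics):
Ethics=Tue: (Mon,Thu,Wed,Tue,Wed,Mon) (Mon,Thu,Thu,Tue,Wed,Mon) (Wed,Thu,Mon,Tue,Wed,Mon) (Wed,Thu,Thu,Tue,Wed,Mon) — 4.
Ethics=Wed: (Mon,Thu,Tue,Tue,Wed,Mon) (Mon,Thu,Thu,Tue,Wed,Mon) (Tue,Thu,Mon,Tue,Wed,Mon) (Tue,Thu,Thu,Tue,Wed,Mon) — 4.
Ethics=Thu: (Mon,Thu,Tue,Tue,Wed,Mon) (Mon,Thu,Wed,Tue,Wed,Mon) (Tue,Thu,Mon,Tue,Wed,Mon) (Tue,Thu,Wed,Tue,Wed,Mon) (Wed,Thu,Mon,Tue,Wed,Mon) (Wed,Thu,Tue,Tue,Wed,Mon) — 6.
Summing: 4 + 4 + 6 = 14.

14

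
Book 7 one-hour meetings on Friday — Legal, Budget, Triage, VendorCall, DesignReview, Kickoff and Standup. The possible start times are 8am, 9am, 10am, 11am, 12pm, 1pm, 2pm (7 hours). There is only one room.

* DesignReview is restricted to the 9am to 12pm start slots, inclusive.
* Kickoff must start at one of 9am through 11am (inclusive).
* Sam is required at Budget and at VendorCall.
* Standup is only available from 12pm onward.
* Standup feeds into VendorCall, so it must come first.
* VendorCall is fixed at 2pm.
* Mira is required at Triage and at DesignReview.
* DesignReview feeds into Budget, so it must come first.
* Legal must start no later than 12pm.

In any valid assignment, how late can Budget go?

1pm

Precedence pushes Budget to at least 10am.
Budget at 1pm is achievable: VendorCall in 2pm; Triage in 11am; DesignReview in 10am; Budget in 1pm; Legal in 8am; Standup in 12pm; Kickoff in 9am.
Nothing later works — the conflict and capacity constraints rule out every hour after 1pm.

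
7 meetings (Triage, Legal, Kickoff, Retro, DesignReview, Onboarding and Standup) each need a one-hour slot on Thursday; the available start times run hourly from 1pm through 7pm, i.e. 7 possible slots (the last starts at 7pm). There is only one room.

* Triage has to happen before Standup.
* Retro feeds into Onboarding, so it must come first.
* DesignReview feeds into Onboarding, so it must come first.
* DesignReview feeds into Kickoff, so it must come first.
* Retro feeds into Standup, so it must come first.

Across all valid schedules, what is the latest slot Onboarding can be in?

7pm

Precedence pushes Onboarding to at least 2pm.
Onboarding at 7pm is achievable: Retro=1pm; Onboarding=7pm; Standup=4pm; Triage=3pm; Kickoff=5pm; DesignReview=2pm; Legal=6pm.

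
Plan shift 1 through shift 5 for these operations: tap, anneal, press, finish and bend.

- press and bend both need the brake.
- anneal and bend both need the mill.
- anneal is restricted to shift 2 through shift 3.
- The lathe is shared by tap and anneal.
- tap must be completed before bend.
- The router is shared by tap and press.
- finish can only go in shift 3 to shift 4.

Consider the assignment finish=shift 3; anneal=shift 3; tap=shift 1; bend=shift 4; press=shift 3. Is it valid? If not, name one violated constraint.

anneal and bend both need the mill — holds.
The lathe is shared by tap and anneal — holds.
The router is shared by tap and press — holds.
anneal is restricted to shift 2 through shift 3 — holds.
tap must be completed before bend — holds.
finish can only go in shift 3 to shift 4 — holds.
press and bend both need the brake — holds.

Valid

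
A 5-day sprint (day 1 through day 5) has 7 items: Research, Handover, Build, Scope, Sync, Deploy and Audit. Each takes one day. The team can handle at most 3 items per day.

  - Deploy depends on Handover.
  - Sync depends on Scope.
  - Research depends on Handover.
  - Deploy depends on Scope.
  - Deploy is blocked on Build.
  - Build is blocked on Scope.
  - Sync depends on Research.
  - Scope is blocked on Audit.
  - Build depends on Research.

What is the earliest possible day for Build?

day 3

Precedence pushes Build to at least day 3; downstream work caps Build at day 4.
Build at day 3 is achievable: Handover=day 1, Sync=day 3, Build=day 3, Scope=day 2, Research=day 2, Deploy=day 4, Audit=day 1.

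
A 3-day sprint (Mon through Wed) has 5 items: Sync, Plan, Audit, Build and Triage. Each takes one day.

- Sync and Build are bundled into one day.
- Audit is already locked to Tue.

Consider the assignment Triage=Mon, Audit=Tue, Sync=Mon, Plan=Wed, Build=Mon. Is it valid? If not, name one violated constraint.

Yes, all constraints hold

Sync and Build are bundled into one day — holds.
Audit is already locked to Tue — holds.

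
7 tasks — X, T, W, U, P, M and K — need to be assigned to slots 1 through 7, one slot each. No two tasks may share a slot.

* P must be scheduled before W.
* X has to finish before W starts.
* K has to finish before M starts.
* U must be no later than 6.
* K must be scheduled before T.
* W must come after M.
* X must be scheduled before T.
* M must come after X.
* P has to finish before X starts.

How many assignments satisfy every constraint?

Splitting on X: it can be 2 (12), 3 (24), 4 (18). Listing each branch's schedules as (T, W, U, P, M, K):
X=2: (4,7,5,1,6,3) (4,7,6,1,5,3) (5,7,3,1,6,4) (5,7,4,1,6,3) (5,7,6,1,4,3) (6,7,3,1,5,4) (6,7,4,1,5,3) (6,7,5,1,4,3) (7,5,6,1,4,3) (7,6,3,1,5,4) (7,6,4,1,5,3) (7,6,5,1,4,3) — 12.
X=3: (4,7,5,1,6,2) (4,7,5,2,6,1) (4,7,6,1,5,2) (4,7,6,2,5,1) (5,7,1,2,6,4) (5,7,2,1,6,4) (5,7,4,1,6,2) (5,7,4,2,6,1) (5,7,6,1,4,2) (5,7,6,2,4,1) (6,7,1,2,5,4) (6,7,2,1,5,4) (6,7,4,1,5,2) (6,7,4,2,5,1) (6,7,5,1,4,2) (6,7,5,2,4,1) (7,5,6,1,4,2) (7,5,6,2,4,1) (7,6,1,2,5,4) (7,6,2,1,5,4) (7,6,4,1,5,2) (7,6,4,2,5,1) (7,6,5,1,4,2) (7,6,5,2,4,1) — 24.
X=4: (5,7,1,2,6,3) (5,7,1,3,6,2) (5,7,2,1,6,3) (5,7,2,3,6,1) (5,7,3,1,6,2) (5,7,3,2,6,1) (6,7,1,2,5,3) (6,7,1,3,5,2) (6,7,2,1,5,3) (6,7,2,3,5,1) (6,7,3,1,5,2) (6,7,3,2,5,1) (7,6,1,2,5,3) (7,6,1,3,5,2) (7,6,2,1,5,3) (7,6,2,3,5,1) (7,6,3,1,5,2) (7,6,3,2,5,1) — 18.
Summing: 12 + 24 + 18 = 54.

54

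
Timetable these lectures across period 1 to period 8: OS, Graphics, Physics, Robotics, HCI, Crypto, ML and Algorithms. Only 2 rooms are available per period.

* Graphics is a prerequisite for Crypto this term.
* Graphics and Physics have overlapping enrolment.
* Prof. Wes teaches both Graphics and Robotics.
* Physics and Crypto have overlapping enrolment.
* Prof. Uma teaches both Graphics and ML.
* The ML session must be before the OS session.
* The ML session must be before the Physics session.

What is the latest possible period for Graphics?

Downstream work caps Graphics at period 7.
Graphics at period 7 is achievable: Physics=period 2, OS=period 2, Graphics=period 7, ML=period 1, Robotics=period 1, Crypto=period 8, HCI=period 3, Algorithms=period 3.

period 7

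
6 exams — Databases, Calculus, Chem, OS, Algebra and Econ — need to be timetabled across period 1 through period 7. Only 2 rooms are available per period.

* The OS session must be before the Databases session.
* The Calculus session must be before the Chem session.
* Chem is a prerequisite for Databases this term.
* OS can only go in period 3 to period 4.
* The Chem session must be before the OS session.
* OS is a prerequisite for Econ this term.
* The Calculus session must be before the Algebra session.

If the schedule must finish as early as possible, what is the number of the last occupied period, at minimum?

The precedence chain requires at least 4 distinct periods.
With at most 2 per period and 6 exams, at least 3 periods are needed.
4 works (last occupied period: period 4): for example Chem=period 2; Econ=period 4; OS=period 3; Algebra=period 2; Databases=period 4; Calculus=period 1.

4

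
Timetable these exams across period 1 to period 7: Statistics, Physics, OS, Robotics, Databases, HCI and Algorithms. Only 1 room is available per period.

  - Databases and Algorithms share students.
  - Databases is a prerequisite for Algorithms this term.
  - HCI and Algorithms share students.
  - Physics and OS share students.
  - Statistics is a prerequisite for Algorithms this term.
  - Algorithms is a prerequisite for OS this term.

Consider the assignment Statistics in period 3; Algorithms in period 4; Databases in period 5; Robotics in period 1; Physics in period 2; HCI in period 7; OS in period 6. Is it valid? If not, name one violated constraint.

No — it violates: Databases is a prerequisite for Algorithms this term

Physics and OS share students — holds.
Statistics is a prerequisite for Algorithms this term — holds.
Databases is a prerequisite for Algorithms this term — violated.
Databases and Algorithms share students — holds.
Only 1 room is available per period — holds.
HCI and Algorithms share students — holds.
Algorithms is a prerequisite for OS this term — holds.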